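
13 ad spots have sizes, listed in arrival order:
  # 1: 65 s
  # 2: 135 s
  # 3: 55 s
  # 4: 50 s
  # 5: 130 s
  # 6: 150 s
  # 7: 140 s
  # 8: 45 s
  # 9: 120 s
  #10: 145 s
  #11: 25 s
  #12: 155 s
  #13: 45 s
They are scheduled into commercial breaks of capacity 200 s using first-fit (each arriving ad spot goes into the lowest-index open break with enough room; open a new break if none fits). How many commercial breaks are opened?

  65 → break 1 (new)  [load 65/200]
  135 → break 1  [load 200/200]
  55 → break 2 (new)  [load 55/200]
  50 → break 2  [load 105/200]
  130 → break 3 (new)  [load 130/200]
  150 → break 4 (new)  [load 150/200]
  140 → break 5 (new)  [load 140/200]
  45 → break 2  [load 150/200]
  120 → break 6 (new)  [load 120/200]
  145 → break 7 (new)  [load 145/200]
  25 → break 2  [load 175/200]
  155 → break 8 (new)  [load 155/200]
  45 → break 3  [load 175/200]
8 commercial breaks opened.

8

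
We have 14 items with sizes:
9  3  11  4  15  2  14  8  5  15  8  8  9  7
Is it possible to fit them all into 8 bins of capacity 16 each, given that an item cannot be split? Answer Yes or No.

A valid assignment using 8 bins:
  bin 1: 15 = 15
  bin 2: 15 = 15
  bin 3: 14 + 2 = 16
  bin 4: 11 + 5 = 16
  bin 5: 9 + 7 = 16
  bin 6: 9 + 4 + 3 = 16
  bin 7: 8 + 8 = 16
  bin 8: 8 = 8
Every load is within 16, so 8 bins suffice.

Yes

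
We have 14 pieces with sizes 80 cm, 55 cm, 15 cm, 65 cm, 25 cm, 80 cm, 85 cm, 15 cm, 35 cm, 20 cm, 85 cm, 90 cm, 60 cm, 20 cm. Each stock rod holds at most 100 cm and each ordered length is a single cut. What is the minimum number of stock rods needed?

Total = 90 + 85 + 85 + 80 + 80 + 65 + 60 + 55 + 35 + 25 + 20 + 20 + 15 + 15 = 730 cm.
Lower bound: ⌈730/100⌉ = 8 stock rods.
A packing using 8 stock rods:
  stock rod 1: 90 = 90
  stock rod 2: 85 + 15 = 100
  stock rod 3: 85 + 15 = 100
  stock rod 4: 80 + 20 = 100
  stock rod 5: 80 + 20 = 100
  stock rod 6: 65 + 35 = 100
  stock rod 7: 60 + 25 = 85
  stock rod 8: 55 = 55
This matches the lower bound, so 8 is optimal.

8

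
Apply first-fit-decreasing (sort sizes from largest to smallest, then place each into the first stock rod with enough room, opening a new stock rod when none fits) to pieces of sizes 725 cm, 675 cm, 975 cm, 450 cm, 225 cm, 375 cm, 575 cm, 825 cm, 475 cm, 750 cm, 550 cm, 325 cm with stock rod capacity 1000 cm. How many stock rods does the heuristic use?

8

Sorted descending: 975, 825, 750, 725, 675, 575, 550, 475, 450, 375, 325, 225.
  975 → stock rod 1 (new)  [load 975/1000]
  825 → stock rod 2 (new)  [load 825/1000]
  750 → stock rod 3 (new)  [load 750/1000]
  725 → stock rod 4 (new)  [load 725/1000]
  675 → stock rod 5 (new)  [load 675/1000]
  575 → stock rod 6 (new)  [load 575/1000]
  550 → stock rod 7 (new)  [load 550/1000]
  475 → stock rod 8 (new)  [load 475/1000]
  450 → stock rod 7  [load 1000/1000]
  375 → stock rod 6  [load 950/1000]
  325 → stock rod 5  [load 1000/1000]
  225 → stock rod 3  [load 975/1000]
8 stock rods opened.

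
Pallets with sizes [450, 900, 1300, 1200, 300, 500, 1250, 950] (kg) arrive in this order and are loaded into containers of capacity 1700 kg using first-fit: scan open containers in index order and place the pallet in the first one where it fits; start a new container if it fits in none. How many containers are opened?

5

  450 → container 1 (new)  [load 450/1700]
  900 → container 1  [load 1350/1700]
  1300 → container 2 (new)  [load 1300/1700]
  1200 → container 3 (new)  [load 1200/1700]
  300 → container 1  [load 1650/1700]
  500 → container 3  [load 1700/1700]
  1250 → container 4 (new)  [load 1250/1700]
  950 → container 5 (new)  [load 950/1700]
5 containers opened.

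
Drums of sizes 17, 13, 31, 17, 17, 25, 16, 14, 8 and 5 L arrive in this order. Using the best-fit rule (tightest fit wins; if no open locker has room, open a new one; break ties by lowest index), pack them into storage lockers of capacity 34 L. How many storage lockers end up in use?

  17 → locker 1 (new)  [load 17/34]
  13 → locker 1  [load 30/34]
  31 → locker 2 (new)  [load 31/34]
  17 → locker 3 (new)  [load 17/34]
  17 → locker 3  [load 34/34]
  25 → locker 4 (new)  [load 25/34]
  16 → locker 5 (new)  [load 16/34]
  14 → locker 5  [load 30/34]
  8 → locker 4  [load 33/34]
  5 → locker 6 (new)  [load 5/34]
6 storage lockers opened.

6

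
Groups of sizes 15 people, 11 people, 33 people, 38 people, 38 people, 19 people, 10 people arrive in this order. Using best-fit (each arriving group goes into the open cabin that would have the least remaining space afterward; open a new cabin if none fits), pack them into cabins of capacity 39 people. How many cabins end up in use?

5

  15 → cabin 1 (new)  [load 15/39]
  11 → cabin 1  [load 26/39]
  33 → cabin 2 (new)  [load 33/39]
  38 → cabin 3 (new)  [load 38/39]
  38 → cabin 4 (new)  [load 38/39]
  19 → cabin 5 (new)  [load 19/39]
  10 → cabin 1  [load 36/39]
5 cabins opened.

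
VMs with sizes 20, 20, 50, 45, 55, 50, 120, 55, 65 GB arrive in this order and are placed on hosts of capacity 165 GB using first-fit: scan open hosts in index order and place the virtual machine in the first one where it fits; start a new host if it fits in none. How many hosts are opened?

  20 → host 1 (new)  [load 20/165]
  20 → host 1  [load 40/165]
  50 → host 1  [load 90/165]
  45 → host 1  [load 135/165]
  55 → host 2 (new)  [load 55/165]
  50 → host 2  [load 105/165]
  120 → host 3 (new)  [load 120/165]
  55 → host 2  [load 160/165]
  65 → host 4 (new)  [load 65/165]
4 hosts opened.

4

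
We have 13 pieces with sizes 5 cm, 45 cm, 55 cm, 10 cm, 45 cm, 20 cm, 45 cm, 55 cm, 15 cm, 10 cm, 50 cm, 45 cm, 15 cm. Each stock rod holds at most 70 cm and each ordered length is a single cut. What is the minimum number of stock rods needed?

7

Total = 55 + 55 + 50 + 45 + 45 + 45 + 45 + 20 + 15 + 15 + 10 + 10 + 5 = 415 cm.
Lower bound: ⌈415/70⌉ = 6 stock rods.
Also, 7 pieces each exceed 35 cm, and no two of those can share a stock rod, so at least 7 stock rods are needed.
A packing using 7 stock rods:
  stock rod 1: 55 + 15 = 70
  stock rod 2: 55 + 15 = 70
  stock rod 3: 50 + 20 = 70
  stock rod 4: 45 + 10 + 10 + 5 = 70
  stock rod 5: 45 = 45
  stock rod 6: 45 = 45
  stock rod 7: 45 = 45
This matches the lower bound, so 7 is optimal.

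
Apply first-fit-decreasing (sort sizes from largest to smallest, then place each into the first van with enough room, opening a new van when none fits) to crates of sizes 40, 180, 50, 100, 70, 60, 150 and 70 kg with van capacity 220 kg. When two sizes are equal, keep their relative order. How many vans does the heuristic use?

4

Sorted descending: 180, 150, 100, 70, 70, 60, 50, 40.
  180 → van 1 (new)  [load 180/220]
  150 → van 2 (new)  [load 150/220]
  100 → van 3 (new)  [load 100/220]
  70 → van 2  [load 220/220]
  70 → van 3  [load 170/220]
  60 → van 4 (new)  [load 60/220]
  50 → van 3  [load 220/220]
  40 → van 1  [load 220/220]
4 vans opened.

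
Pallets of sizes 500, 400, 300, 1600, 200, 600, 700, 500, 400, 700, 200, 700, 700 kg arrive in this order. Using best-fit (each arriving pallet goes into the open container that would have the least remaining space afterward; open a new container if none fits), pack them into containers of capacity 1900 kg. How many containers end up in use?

5

  500 → container 1 (new)  [load 500/1900]
  400 → container 1  [load 900/1900]
  300 → container 1  [load 1200/1900]
  1600 → container 2 (new)  [load 1600/1900]
  200 → container 2  [load 1800/1900]
  600 → container 1  [load 1800/1900]
  700 → container 3 (new)  [load 700/1900]
  500 → container 3  [load 1200/1900]
  400 → container 3  [load 1600/1900]
  700 → container 4 (new)  [load 700/1900]
  200 → container 3  [load 1800/1900]
  700 → container 4  [load 1400/1900]
  700 → container 5 (new)  [load 700/1900]
5 containers opened.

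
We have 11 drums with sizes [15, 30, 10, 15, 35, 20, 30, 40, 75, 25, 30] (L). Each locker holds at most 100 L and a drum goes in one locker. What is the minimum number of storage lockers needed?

Total = 75 + 40 + 35 + 30 + 30 + 30 + 25 + 20 + 15 + 15 + 10 = 325 L.
Lower bound: ⌈325/100⌉ = 4 storage lockers.
A packing using 4 storage lockers:
  locker 1: 75 + 25 = 100
  locker 2: 40 + 35 + 20 = 95
  locker 3: 30 + 30 + 30 + 10 = 100
  locker 4: 15 + 15 = 30
This matches the lower bound, so 4 is optimal.

4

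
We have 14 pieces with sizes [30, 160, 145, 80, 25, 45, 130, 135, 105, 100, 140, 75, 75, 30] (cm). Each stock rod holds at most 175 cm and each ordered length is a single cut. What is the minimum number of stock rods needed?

8

Total = 160 + 145 + 140 + 135 + 130 + 105 + 100 + 80 + 75 + 75 + 45 + 30 + 30 + 25 = 1275 cm.
Lower bound: ⌈1275/175⌉ = 8 stock rods.
A packing using 8 stock rods:
  stock rod 1: 160 = 160
  stock rod 2: 145 + 30 = 175
  stock rod 3: 140 + 30 = 170
  stock rod 4: 135 + 25 = 160
  stock rod 5: 130 + 45 = 175
  stock rod 6: 105 = 105
  stock rod 7: 100 + 75 = 175
  stock rod 8: 80 + 75 = 155
This matches the lower bound, so 8 is optimal.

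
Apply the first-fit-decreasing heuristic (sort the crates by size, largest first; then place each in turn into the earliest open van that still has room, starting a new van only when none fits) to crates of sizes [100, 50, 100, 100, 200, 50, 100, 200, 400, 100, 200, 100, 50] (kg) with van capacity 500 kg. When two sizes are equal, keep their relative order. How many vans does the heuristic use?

4

Sorted descending: 400, 200, 200, 200, 100, 100, 100, 100, 100, 100, 50, 50, 50.
  400 → van 1 (new)  [load 400/500]
  200 → van 2 (new)  [load 200/500]
  200 → van 2  [load 400/500]
  200 → van 3 (new)  [load 200/500]
  100 → van 1  [load 500/500]
  100 → van 2  [load 500/500]
  100 → van 3  [load 300/500]
  100 → van 3  [load 400/500]
  100 → van 3  [load 500/500]
  100 → van 4 (new)  [load 100/500]
  50 → van 4  [load 150/500]
  50 → van 4  [load 200/500]
  50 → van 4  [load 250/500]
4 vans opened.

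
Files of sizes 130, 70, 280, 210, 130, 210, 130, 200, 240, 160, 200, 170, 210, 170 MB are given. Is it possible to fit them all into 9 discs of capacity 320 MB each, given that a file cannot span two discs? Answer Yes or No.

Total = 2510 MB; ⌈2510/320⌉ = 8.
9 files each exceed half the capacity and cannot share a disc, forcing at least 9 discs.
The bound of 9 does not rule out 9, but exhaustive search shows no assignment into 9 discs of capacity 320 MB exists — the minimum is 10.

No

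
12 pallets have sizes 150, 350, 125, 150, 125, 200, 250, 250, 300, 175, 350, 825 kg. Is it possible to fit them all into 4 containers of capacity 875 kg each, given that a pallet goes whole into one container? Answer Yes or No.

A valid assignment using 4 containers:
  container 1: 825 = 825
  container 2: 350 + 350 + 175 = 875
  container 3: 300 + 250 + 250 = 800
  container 4: 200 + 150 + 150 + 125 + 125 = 750
Every load is within 875 kg, so 4 containers suffice.

Yes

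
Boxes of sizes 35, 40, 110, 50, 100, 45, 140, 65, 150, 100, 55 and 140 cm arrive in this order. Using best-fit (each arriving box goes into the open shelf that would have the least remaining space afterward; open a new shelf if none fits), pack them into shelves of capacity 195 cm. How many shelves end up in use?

  35 → shelf 1 (new)  [load 35/195]
  40 → shelf 1  [load 75/195]
  110 → shelf 1  [load 185/195]
  50 → shelf 2 (new)  [load 50/195]
  100 → shelf 2  [load 150/195]
  45 → shelf 2  [load 195/195]
  140 → shelf 3 (new)  [load 140/195]
  65 → shelf 4 (new)  [load 65/195]
  150 → shelf 5 (new)  [load 150/195]
  100 → shelf 4  [load 165/195]
  55 → shelf 3  [load 195/195]
  140 → shelf 6 (new)  [load 140/195]
6 shelves opened.

6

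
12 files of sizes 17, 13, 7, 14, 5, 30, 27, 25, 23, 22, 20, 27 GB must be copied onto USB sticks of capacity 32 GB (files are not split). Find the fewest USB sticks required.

Total = 30 + 27 + 27 + 25 + 23 + 22 + 20 + 17 + 14 + 13 + 7 + 5 = 230 GB.
Lower bound: ⌈230/32⌉ = 8 USB sticks.
A packing using 9 USB sticks:
  USB stick 1: 30 = 30
  USB stick 2: 27 + 5 = 32
  USB stick 3: 27 = 27
  USB stick 4: 25 + 7 = 32
  USB stick 5: 23 = 23
  USB stick 6: 22 = 22
  USB stick 7: 20 = 20
  USB stick 8: 17 + 14 = 31
  USB stick 9: 13 = 13
No arrangement into 8 USB sticks stays within capacity, so 9 is optimal.

9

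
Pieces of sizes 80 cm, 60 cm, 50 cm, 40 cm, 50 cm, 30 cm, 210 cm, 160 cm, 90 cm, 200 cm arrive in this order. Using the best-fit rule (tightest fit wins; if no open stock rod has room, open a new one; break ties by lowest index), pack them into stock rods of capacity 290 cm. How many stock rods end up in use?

4

  80 → stock rod 1 (new)  [load 80/290]
  60 → stock rod 1  [load 140/290]
  50 → stock rod 1  [load 190/290]
  40 → stock rod 1  [load 230/290]
  50 → stock rod 1  [load 280/290]
  30 → stock rod 2 (new)  [load 30/290]
  210 → stock rod 2  [load 240/290]
  160 → stock rod 3 (new)  [load 160/290]
  90 → stock rod 3  [load 250/290]
  200 → stock rod 4 (new)  [load 200/290]
4 stock rods opened.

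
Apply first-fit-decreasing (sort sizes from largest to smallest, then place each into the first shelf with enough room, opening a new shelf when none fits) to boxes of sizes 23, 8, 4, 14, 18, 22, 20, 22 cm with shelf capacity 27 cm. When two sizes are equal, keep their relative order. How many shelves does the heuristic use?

Sorted descending: 23, 22, 22, 20, 18, 14, 8, 4.
  23 → shelf 1 (new)  [load 23/27]
  22 → shelf 2 (new)  [load 22/27]
  22 → shelf 3 (new)  [load 22/27]
  20 → shelf 4 (new)  [load 20/27]
  18 → shelf 5 (new)  [load 18/27]
  14 → shelf 6 (new)  [load 14/27]
  8 → shelf 5  [load 26/27]
  4 → shelf 1  [load 27/27]
6 shelves opened.

6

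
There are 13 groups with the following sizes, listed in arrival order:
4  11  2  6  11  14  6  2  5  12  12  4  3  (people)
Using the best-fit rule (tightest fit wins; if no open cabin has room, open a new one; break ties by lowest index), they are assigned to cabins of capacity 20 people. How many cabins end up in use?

  4 → cabin 1 (new)  [load 4/20]
  11 → cabin 1  [load 15/20]
  2 → cabin 1  [load 17/20]
  6 → cabin 2 (new)  [load 6/20]
  11 → cabin 2  [load 17/20]
  14 → cabin 3 (new)  [load 14/20]
  6 → cabin 3  [load 20/20]
  2 → cabin 1  [load 19/20]
  5 → cabin 4 (new)  [load 5/20]
  12 → cabin 4  [load 17/20]
  12 → cabin 5 (new)  [load 12/20]
  4 → cabin 5  [load 16/20]
  3 → cabin 2  [load 20/20]
5 cabins opened.

5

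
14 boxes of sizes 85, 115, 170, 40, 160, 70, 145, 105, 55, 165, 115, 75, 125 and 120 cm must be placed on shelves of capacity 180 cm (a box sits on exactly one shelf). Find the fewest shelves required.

Total = 170 + 165 + 160 + 145 + 125 + 120 + 115 + 115 + 105 + 85 + 75 + 70 + 55 + 40 = 1545 cm.
Lower bound: ⌈1545/180⌉ = 9 shelves.
A packing using 10 shelves:
  shelf 1: 170 = 170
  shelf 2: 165 = 165
  shelf 3: 160 = 160
  shelf 4: 145 = 145
  shelf 5: 125 + 55 = 180
  shelf 6: 120 + 40 = 160
  shelf 7: 115 = 115
  shelf 8: 115 = 115
  shelf 9: 105 + 75 = 180
  shelf 10: 85 + 70 = 155
No arrangement into 9 shelves stays within capacity, so 10 is optimal.

10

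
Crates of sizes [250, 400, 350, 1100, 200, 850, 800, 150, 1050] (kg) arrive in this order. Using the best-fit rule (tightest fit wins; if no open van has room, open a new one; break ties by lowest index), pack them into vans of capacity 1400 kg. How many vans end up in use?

  250 → van 1 (new)  [load 250/1400]
  400 → van 1  [load 650/1400]
  350 → van 1  [load 1000/1400]
  1100 → van 2 (new)  [load 1100/1400]
  200 → van 2  [load 1300/1400]
  850 → van 3 (new)  [load 850/1400]
  800 → van 4 (new)  [load 800/1400]
  150 → van 1  [load 1150/1400]
  1050 → van 5 (new)  [load 1050/1400]
5 vans opened.

5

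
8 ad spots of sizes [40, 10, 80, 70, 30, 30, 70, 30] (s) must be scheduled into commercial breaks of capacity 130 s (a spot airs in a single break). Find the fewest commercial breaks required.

Total = 80 + 70 + 70 + 40 + 30 + 30 + 30 + 10 = 360 s.
Lower bound: ⌈360/130⌉ = 3 commercial breaks.
A packing using 3 commercial breaks:
  break 1: 80 + 40 + 10 = 130
  break 2: 70 + 30 + 30 = 130
  break 3: 70 + 30 = 100
This matches the lower bound, so 3 is optimal.

3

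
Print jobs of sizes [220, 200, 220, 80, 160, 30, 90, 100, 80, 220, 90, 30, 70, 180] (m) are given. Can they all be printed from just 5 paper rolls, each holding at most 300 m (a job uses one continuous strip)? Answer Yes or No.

Total = 1770 m; ⌈1770/300⌉ = 6.
At least 6 paper rolls are required, but only 5 are allowed.

No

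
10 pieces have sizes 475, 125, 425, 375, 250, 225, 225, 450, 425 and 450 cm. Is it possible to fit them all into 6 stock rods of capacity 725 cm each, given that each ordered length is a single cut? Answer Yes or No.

A valid assignment using 6 stock rods:
  stock rod 1: 475 + 250 = 725
  stock rod 2: 450 + 225 = 675
  stock rod 3: 450 + 225 = 675
  stock rod 4: 425 + 125 = 550
  stock rod 5: 425 = 425
  stock rod 6: 375 = 375
Every load is within 725 cm, so 6 stock rods suffice.

Yes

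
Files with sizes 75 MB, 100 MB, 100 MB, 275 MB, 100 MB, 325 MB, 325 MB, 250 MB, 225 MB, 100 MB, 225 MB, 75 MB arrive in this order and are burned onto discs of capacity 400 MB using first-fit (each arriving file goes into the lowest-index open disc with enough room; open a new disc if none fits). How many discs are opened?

7

  75 → disc 1 (new)  [load 75/400]
  100 → disc 1  [load 175/400]
  100 → disc 1  [load 275/400]
  275 → disc 2 (new)  [load 275/400]
  100 → disc 1  [load 375/400]
  325 → disc 3 (new)  [load 325/400]
  325 → disc 4 (new)  [load 325/400]
  250 → disc 5 (new)  [load 250/400]
  225 → disc 6 (new)  [load 225/400]
  100 → disc 2  [load 375/400]
  225 → disc 7 (new)  [load 225/400]
  75 → disc 3  [load 400/400]
7 discs opened.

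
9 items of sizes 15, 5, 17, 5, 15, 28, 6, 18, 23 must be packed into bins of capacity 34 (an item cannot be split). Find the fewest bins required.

Total = 28 + 23 + 18 + 17 + 15 + 15 + 6 + 5 + 5 = 132.
Lower bound: ⌈132/34⌉ = 4 bins.
A packing using 4 bins:
  bin 1: 28 + 6 = 34
  bin 2: 23 + 5 + 5 = 33
  bin 3: 18 + 15 = 33
  bin 4: 17 + 15 = 32
This matches the lower bound, so 4 is optimal.

4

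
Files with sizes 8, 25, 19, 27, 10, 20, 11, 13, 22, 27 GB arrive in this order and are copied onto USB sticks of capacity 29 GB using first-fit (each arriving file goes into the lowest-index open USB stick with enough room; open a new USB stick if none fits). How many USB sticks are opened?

  8 → USB stick 1 (new)  [load 8/29]
  25 → USB stick 2 (new)  [load 25/29]
  19 → USB stick 1  [load 27/29]
  27 → USB stick 3 (new)  [load 27/29]
  10 → USB stick 4 (new)  [load 10/29]
  20 → USB stick 5 (new)  [load 20/29]
  11 → USB stick 4  [load 21/29]
  13 → USB stick 6 (new)  [load 13/29]
  22 → USB stick 7 (new)  [load 22/29]
  27 → USB stick 8 (new)  [load 27/29]
8 USB sticks opened.

8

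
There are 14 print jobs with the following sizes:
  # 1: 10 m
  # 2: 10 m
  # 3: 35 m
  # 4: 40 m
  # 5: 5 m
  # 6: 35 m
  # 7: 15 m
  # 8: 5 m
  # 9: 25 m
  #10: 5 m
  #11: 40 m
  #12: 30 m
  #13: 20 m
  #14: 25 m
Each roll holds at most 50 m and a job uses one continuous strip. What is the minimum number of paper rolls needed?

6

Total = 40 + 40 + 35 + 35 + 30 + 25 + 25 + 20 + 15 + 10 + 10 + 5 + 5 + 5 = 300 m.
Lower bound: ⌈300/50⌉ = 6 paper rolls.
A packing using 6 paper rolls:
  roll 1: 40 + 10 = 50
  roll 2: 40 + 10 = 50
  roll 3: 35 + 15 = 50
  roll 4: 35 + 5 + 5 + 5 = 50
  roll 5: 30 + 20 = 50
  roll 6: 25 + 25 = 50
This matches the lower bound, so 6 is optimal.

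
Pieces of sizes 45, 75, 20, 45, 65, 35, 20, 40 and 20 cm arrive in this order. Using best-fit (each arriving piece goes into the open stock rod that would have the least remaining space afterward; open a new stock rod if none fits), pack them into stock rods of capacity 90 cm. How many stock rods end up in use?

5

  45 → stock rod 1 (new)  [load 45/90]
  75 → stock rod 2 (new)  [load 75/90]
  20 → stock rod 1  [load 65/90]
  45 → stock rod 3 (new)  [load 45/90]
  65 → stock rod 4 (new)  [load 65/90]
  35 → stock rod 3  [load 80/90]
  20 → stock rod 1  [load 85/90]
  40 → stock rod 5 (new)  [load 40/90]
  20 → stock rod 4  [load 85/90]
5 stock rods opened.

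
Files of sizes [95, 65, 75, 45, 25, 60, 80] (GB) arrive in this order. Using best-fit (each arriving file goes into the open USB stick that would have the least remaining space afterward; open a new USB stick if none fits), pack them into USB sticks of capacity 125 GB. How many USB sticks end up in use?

  95 → USB stick 1 (new)  [load 95/125]
  65 → USB stick 2 (new)  [load 65/125]
  75 → USB stick 3 (new)  [load 75/125]
  45 → USB stick 3  [load 120/125]
  25 → USB stick 1  [load 120/125]
  60 → USB stick 2  [load 125/125]
  80 → USB stick 4 (new)  [load 80/125]
4 USB sticks opened.

4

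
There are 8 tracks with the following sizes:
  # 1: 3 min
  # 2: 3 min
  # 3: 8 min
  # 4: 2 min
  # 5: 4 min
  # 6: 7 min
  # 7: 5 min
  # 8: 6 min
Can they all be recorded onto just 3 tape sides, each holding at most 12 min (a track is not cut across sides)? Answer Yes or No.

Total = 38 min; ⌈38/12⌉ = 4.
At least 4 tape sides are required, but only 3 are allowed.

No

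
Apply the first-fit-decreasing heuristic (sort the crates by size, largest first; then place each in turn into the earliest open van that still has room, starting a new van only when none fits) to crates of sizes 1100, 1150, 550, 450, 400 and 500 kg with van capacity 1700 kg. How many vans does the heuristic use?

Sorted descending: 1150, 1100, 550, 500, 450, 400.
  1150 → van 1 (new)  [load 1150/1700]
  1100 → van 2 (new)  [load 1100/1700]
  550 → van 1  [load 1700/1700]
  500 → van 2  [load 1600/1700]
  450 → van 3 (new)  [load 450/1700]
  400 → van 3  [load 850/1700]
3 vans opened.

3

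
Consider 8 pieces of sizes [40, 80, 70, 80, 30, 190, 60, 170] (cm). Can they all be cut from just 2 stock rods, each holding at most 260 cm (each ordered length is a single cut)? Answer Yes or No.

No

Total = 720 cm; ⌈720/260⌉ = 3.
At least 3 stock rods are required, but only 2 are allowed.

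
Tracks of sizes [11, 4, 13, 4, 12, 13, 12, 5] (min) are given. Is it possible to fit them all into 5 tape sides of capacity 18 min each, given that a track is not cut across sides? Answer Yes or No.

Yes

A valid assignment using 5 tape sides:
  side 1: 13 + 5 = 18
  side 2: 13 + 4 = 17
  side 3: 12 + 4 = 16
  side 4: 12 = 12
  side 5: 11 = 11
Every load is within 18 min, so 5 tape sides suffice.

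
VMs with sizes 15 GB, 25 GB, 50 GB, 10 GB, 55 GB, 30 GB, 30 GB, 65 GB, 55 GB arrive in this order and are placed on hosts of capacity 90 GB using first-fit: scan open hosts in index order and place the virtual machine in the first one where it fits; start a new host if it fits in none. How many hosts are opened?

  15 → host 1 (new)  [load 15/90]
  25 → host 1  [load 40/90]
  50 → host 1  [load 90/90]
  10 → host 2 (new)  [load 10/90]
  55 → host 2  [load 65/90]
  30 → host 3 (new)  [load 30/90]
  30 → host 3  [load 60/90]
  65 → host 4 (new)  [load 65/90]
  55 → host 5 (new)  [load 55/90]
5 hosts opened.

5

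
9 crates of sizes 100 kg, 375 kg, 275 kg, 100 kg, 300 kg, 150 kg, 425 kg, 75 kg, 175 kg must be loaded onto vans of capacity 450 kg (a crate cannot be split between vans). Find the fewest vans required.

Total = 425 + 375 + 300 + 275 + 175 + 150 + 100 + 100 + 75 = 1975 kg.
Lower bound: ⌈1975/450⌉ = 5 vans.
A packing using 5 vans:
  van 1: 425 = 425
  van 2: 375 + 75 = 450
  van 3: 300 + 150 = 450
  van 4: 275 + 175 = 450
  van 5: 100 + 100 = 200
This matches the lower bound, so 5 is optimal.

5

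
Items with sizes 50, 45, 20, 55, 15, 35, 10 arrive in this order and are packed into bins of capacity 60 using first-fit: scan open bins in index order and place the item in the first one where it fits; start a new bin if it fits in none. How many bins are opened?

4

  50 → bin 1 (new)  [load 50/60]
  45 → bin 2 (new)  [load 45/60]
  20 → bin 3 (new)  [load 20/60]
  55 → bin 4 (new)  [load 55/60]
  15 → bin 2  [load 60/60]
  35 → bin 3  [load 55/60]
  10 → bin 1  [load 60/60]
4 bins opened.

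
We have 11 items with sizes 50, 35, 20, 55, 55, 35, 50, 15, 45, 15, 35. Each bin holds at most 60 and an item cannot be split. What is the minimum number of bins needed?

8

Total = 55 + 55 + 50 + 50 + 45 + 35 + 35 + 35 + 20 + 15 + 15 = 410.
Lower bound: ⌈410/60⌉ = 7 bins.
Also, 8 items each exceed 30, and no two of those can share a bin, so at least 8 bins are needed.
A packing using 8 bins:
  bin 1: 55 = 55
  bin 2: 55 = 55
  bin 3: 50 = 50
  bin 4: 50 = 50
  bin 5: 45 + 15 = 60
  bin 6: 35 + 20 = 55
  bin 7: 35 + 15 = 50
  bin 8: 35 = 35
This matches the lower bound, so 8 is optimal.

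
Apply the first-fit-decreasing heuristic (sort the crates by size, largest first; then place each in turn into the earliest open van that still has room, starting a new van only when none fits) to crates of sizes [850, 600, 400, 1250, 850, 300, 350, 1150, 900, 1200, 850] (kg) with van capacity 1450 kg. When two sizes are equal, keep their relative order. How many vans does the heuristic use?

7

Sorted descending: 1250, 1200, 1150, 900, 850, 850, 850, 600, 400, 350, 300.
  1250 → van 1 (new)  [load 1250/1450]
  1200 → van 2 (new)  [load 1200/1450]
  1150 → van 3 (new)  [load 1150/1450]
  900 → van 4 (new)  [load 900/1450]
  850 → van 5 (new)  [load 850/1450]
  850 → van 6 (new)  [load 850/1450]
  850 → van 7 (new)  [load 850/1450]
  600 → van 5  [load 1450/1450]
  400 → van 4  [load 1300/1450]
  350 → van 6  [load 1200/1450]
  300 → van 3  [load 1450/1450]
7 vans opened.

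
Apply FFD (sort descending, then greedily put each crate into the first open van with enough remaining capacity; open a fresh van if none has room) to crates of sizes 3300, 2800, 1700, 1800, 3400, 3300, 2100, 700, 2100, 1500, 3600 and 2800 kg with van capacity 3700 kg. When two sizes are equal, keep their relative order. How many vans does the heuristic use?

9

Sorted descending: 3600, 3400, 3300, 3300, 2800, 2800, 2100, 2100, 1800, 1700, 1500, 700.
  3600 → van 1 (new)  [load 3600/3700]
  3400 → van 2 (new)  [load 3400/3700]
  3300 → van 3 (new)  [load 3300/3700]
  3300 → van 4 (new)  [load 3300/3700]
  2800 → van 5 (new)  [load 2800/3700]
  2800 → van 6 (new)  [load 2800/3700]
  2100 → van 7 (new)  [load 2100/3700]
  2100 → van 8 (new)  [load 2100/3700]
  1800 → van 9 (new)  [load 1800/3700]
  1700 → van 9  [load 3500/3700]
  1500 → van 7  [load 3600/3700]
  700 → van 5  [load 3500/3700]
9 vans opened.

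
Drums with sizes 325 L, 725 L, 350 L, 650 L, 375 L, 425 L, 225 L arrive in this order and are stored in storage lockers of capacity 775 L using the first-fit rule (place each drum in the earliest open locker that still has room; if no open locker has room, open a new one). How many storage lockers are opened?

  325 → locker 1 (new)  [load 325/775]
  725 → locker 2 (new)  [load 725/775]
  350 → locker 1  [load 675/775]
  650 → locker 3 (new)  [load 650/775]
  375 → locker 4 (new)  [load 375/775]
  425 → locker 5 (new)  [load 425/775]
  225 → locker 4  [load 600/775]
5 storage lockers opened.

5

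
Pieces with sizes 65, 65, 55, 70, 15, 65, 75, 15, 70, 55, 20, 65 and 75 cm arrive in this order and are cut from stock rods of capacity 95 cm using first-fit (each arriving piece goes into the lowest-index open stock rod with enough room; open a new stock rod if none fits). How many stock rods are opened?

10

  65 → stock rod 1 (new)  [load 65/95]
  65 → stock rod 2 (new)  [load 65/95]
  55 → stock rod 3 (new)  [load 55/95]
  70 → stock rod 4 (new)  [load 70/95]
  15 → stock rod 1  [load 80/95]
  65 → stock rod 5 (new)  [load 65/95]
  75 → stock rod 6 (new)  [load 75/95]
  15 → stock rod 1  [load 95/95]
  70 → stock rod 7 (new)  [load 70/95]
  55 → stock rod 8 (new)  [load 55/95]
  20 → stock rod 2  [load 85/95]
  65 → stock rod 9 (new)  [load 65/95]
  75 → stock rod 10 (new)  [load 75/95]
10 stock rods opened.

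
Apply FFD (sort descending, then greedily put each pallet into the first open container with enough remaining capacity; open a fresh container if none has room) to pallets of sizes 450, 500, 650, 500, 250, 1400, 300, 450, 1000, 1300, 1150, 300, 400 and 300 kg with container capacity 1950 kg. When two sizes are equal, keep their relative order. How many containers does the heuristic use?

5

Sorted descending: 1400, 1300, 1150, 1000, 650, 500, 500, 450, 450, 400, 300, 300, 300, 250.
  1400 → container 1 (new)  [load 1400/1950]
  1300 → container 2 (new)  [load 1300/1950]
  1150 → container 3 (new)  [load 1150/1950]
  1000 → container 4 (new)  [load 1000/1950]
  650 → container 2  [load 1950/1950]
  500 → container 1  [load 1900/1950]
  500 → container 3  [load 1650/1950]
  450 → container 4  [load 1450/1950]
  450 → container 4  [load 1900/1950]
  400 → container 5 (new)  [load 400/1950]
  300 → container 3  [load 1950/1950]
  300 → container 5  [load 700/1950]
  300 → container 5  [load 1000/1950]
  250 → container 5  [load 1250/1950]
5 containers opened.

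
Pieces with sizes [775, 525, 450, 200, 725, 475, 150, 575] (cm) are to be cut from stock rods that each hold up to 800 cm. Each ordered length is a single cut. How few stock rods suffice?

Total = 775 + 725 + 575 + 525 + 475 + 450 + 200 + 150 = 3875 cm.
Lower bound: ⌈3875/800⌉ = 5 stock rods.
Also, 6 pieces each exceed 400 cm, and no two of those can share a stock rod, so at least 6 stock rods are needed.
A packing using 6 stock rods:
  stock rod 1: 775 = 775
  stock rod 2: 725 = 725
  stock rod 3: 575 + 200 = 775
  stock rod 4: 525 + 150 = 675
  stock rod 5: 475 = 475
  stock rod 6: 450 = 450
This matches the lower bound, so 6 is optimal.

6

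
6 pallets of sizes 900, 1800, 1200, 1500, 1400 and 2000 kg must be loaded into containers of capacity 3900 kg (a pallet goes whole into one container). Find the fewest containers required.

Total = 2000 + 1800 + 1500 + 1400 + 1200 + 900 = 8800 kg.
Lower bound: ⌈8800/3900⌉ = 3 containers.
A packing using 3 containers:
  container 1: 2000 + 1800 = 3800
  container 2: 1500 + 1400 + 900 = 3800
  container 3: 1200 = 1200
This matches the lower bound, so 3 is optimal.

3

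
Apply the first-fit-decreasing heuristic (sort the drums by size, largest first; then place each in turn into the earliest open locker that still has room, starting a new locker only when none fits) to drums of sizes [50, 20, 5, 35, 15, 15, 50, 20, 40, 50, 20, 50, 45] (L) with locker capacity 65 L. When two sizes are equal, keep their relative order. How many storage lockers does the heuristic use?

7

Sorted descending: 50, 50, 50, 50, 45, 40, 35, 20, 20, 20, 15, 15, 5.
  50 → locker 1 (new)  [load 50/65]
  50 → locker 2 (new)  [load 50/65]
  50 → locker 3 (new)  [load 50/65]
  50 → locker 4 (new)  [load 50/65]
  45 → locker 5 (new)  [load 45/65]
  40 → locker 6 (new)  [load 40/65]
  35 → locker 7 (new)  [load 35/65]
  20 → locker 5  [load 65/65]
  20 → locker 6  [load 60/65]
  20 → locker 7  [load 55/65]
  15 → locker 1  [load 65/65]
  15 → locker 2  [load 65/65]
  5 → locker 3  [load 55/65]
7 storage lockers opened.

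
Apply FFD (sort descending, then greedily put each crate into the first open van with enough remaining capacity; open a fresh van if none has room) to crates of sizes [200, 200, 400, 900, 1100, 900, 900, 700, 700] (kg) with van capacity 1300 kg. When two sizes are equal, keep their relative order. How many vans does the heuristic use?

6

Sorted descending: 1100, 900, 900, 900, 700, 700, 400, 200, 200.
  1100 → van 1 (new)  [load 1100/1300]
  900 → van 2 (new)  [load 900/1300]
  900 → van 3 (new)  [load 900/1300]
  900 → van 4 (new)  [load 900/1300]
  700 → van 5 (new)  [load 700/1300]
  700 → van 6 (new)  [load 700/1300]
  400 → van 2  [load 1300/1300]
  200 → van 1  [load 1300/1300]
  200 → van 3  [load 1100/1300]
6 vans opened.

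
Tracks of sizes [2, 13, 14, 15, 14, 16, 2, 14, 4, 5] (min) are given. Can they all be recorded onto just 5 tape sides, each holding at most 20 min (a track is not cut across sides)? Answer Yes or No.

Total = 99 min; ⌈99/20⌉ = 5.
6 tracks each exceed half the capacity and cannot share a side, forcing at least 6 tape sides.
At least 6 tape sides are required, but only 5 are allowed.

No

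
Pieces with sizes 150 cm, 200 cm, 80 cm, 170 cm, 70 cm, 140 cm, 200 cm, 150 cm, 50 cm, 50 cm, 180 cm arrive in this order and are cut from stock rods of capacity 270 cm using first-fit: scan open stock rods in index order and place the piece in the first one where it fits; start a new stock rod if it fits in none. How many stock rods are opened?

  150 → stock rod 1 (new)  [load 150/270]
  200 → stock rod 2 (new)  [load 200/270]
  80 → stock rod 1  [load 230/270]
  170 → stock rod 3 (new)  [load 170/270]
  70 → stock rod 2  [load 270/270]
  140 → stock rod 4 (new)  [load 140/270]
  200 → stock rod 5 (new)  [load 200/270]
  150 → stock rod 6 (new)  [load 150/270]
  50 → stock rod 3  [load 220/270]
  50 → stock rod 3  [load 270/270]
  180 → stock rod 7 (new)  [load 180/270]
7 stock rods opened.

7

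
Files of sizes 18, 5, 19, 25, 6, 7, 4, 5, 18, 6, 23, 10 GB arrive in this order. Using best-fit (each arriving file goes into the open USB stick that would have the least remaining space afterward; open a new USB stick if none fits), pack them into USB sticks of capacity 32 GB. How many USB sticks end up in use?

  18 → USB stick 1 (new)  [load 18/32]
  5 → USB stick 1  [load 23/32]
  19 → USB stick 2 (new)  [load 19/32]
  25 → USB stick 3 (new)  [load 25/32]
  6 → USB stick 3  [load 31/32]
  7 → USB stick 1  [load 30/32]
  4 → USB stick 2  [load 23/32]
  5 → USB stick 2  [load 28/32]
  18 → USB stick 4 (new)  [load 18/32]
  6 → USB stick 4  [load 24/32]
  23 → USB stick 5 (new)  [load 23/32]
  10 → USB stick 6 (new)  [load 10/32]
6 USB sticks opened.

6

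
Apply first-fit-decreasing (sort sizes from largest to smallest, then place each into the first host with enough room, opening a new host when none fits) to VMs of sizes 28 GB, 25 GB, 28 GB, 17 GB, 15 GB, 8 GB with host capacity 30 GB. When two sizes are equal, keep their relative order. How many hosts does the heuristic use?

Sorted descending: 28, 28, 25, 17, 15, 8.
  28 → host 1 (new)  [load 28/30]
  28 → host 2 (new)  [load 28/30]
  25 → host 3 (new)  [load 25/30]
  17 → host 4 (new)  [load 17/30]
  15 → host 5 (new)  [load 15/30]
  8 → host 4  [load 25/30]
5 hosts opened.

5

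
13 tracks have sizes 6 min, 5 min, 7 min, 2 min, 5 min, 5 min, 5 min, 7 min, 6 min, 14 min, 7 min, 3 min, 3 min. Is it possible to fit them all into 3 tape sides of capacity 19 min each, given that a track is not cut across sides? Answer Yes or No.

No

Total = 75 min; ⌈75/19⌉ = 4.
At least 4 tape sides are required, but only 3 are allowed.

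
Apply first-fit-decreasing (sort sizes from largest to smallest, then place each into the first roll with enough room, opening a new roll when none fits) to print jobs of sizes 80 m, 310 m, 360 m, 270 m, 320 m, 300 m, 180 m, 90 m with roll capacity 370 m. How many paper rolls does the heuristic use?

6

Sorted descending: 360, 320, 310, 300, 270, 180, 90, 80.
  360 → roll 1 (new)  [load 360/370]
  320 → roll 2 (new)  [load 320/370]
  310 → roll 3 (new)  [load 310/370]
  300 → roll 4 (new)  [load 300/370]
  270 → roll 5 (new)  [load 270/370]
  180 → roll 6 (new)  [load 180/370]
  90 → roll 5  [load 360/370]
  80 → roll 6  [load 260/370]
6 paper rolls opened.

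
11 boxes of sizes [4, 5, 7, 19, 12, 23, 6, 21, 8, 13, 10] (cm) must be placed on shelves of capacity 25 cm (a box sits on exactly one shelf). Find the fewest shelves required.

Total = 23 + 21 + 19 + 13 + 12 + 10 + 8 + 7 + 6 + 5 + 4 = 128 cm.
Lower bound: ⌈128/25⌉ = 6 shelves.
A packing using 6 shelves:
  shelf 1: 23 = 23
  shelf 2: 21 + 4 = 25
  shelf 3: 19 + 6 = 25
  shelf 4: 13 + 12 = 25
  shelf 5: 10 + 8 + 7 = 25
  shelf 6: 5 = 5
This matches the lower bound, so 6 is optimal.

6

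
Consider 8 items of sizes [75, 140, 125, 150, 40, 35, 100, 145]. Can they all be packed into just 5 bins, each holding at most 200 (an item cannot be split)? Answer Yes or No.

Yes

A valid assignment using 5 bins:
  bin 1: 150 + 40 = 190
  bin 2: 145 + 35 = 180
  bin 3: 140 = 140
  bin 4: 125 + 75 = 200
  bin 5: 100 = 100
Every load is within 200, so 5 bins suffice.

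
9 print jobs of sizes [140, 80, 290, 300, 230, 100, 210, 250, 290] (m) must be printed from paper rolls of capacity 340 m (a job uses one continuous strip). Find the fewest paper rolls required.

Total = 300 + 290 + 290 + 250 + 230 + 210 + 140 + 100 + 80 = 1890 m.
Lower bound: ⌈1890/340⌉ = 6 paper rolls.
A packing using 7 paper rolls:
  roll 1: 300 = 300
  roll 2: 290 = 290
  roll 3: 290 = 290
  roll 4: 250 + 80 = 330
  roll 5: 230 + 100 = 330
  roll 6: 210 = 210
  roll 7: 140 = 140
No arrangement into 6 paper rolls stays within capacity, so 7 is optimal.

7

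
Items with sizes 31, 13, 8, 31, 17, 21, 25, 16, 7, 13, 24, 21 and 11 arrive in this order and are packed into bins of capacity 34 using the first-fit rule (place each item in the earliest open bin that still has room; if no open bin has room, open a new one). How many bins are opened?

8

  31 → bin 1 (new)  [load 31/34]
  13 → bin 2 (new)  [load 13/34]
  8 → bin 2  [load 21/34]
  31 → bin 3 (new)  [load 31/34]
  17 → bin 4 (new)  [load 17/34]
  21 → bin 5 (new)  [load 21/34]
  25 → bin 6 (new)  [load 25/34]
  16 → bin 4  [load 33/34]
  7 → bin 2  [load 28/34]
  13 → bin 5  [load 34/34]
  24 → bin 7 (new)  [load 24/34]
  21 → bin 8 (new)  [load 21/34]
  11 → bin 8  [load 32/34]
8 bins opened.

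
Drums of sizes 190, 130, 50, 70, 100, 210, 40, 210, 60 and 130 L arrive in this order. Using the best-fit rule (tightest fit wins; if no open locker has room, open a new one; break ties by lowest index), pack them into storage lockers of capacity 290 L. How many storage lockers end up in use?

5

  190 → locker 1 (new)  [load 190/290]
  130 → locker 2 (new)  [load 130/290]
  50 → locker 1  [load 240/290]
  70 → locker 2  [load 200/290]
  100 → locker 3 (new)  [load 100/290]
  210 → locker 4 (new)  [load 210/290]
  40 → locker 1  [load 280/290]
  210 → locker 5 (new)  [load 210/290]
  60 → locker 4  [load 270/290]
  130 → locker 3  [load 230/290]
5 storage lockers opened.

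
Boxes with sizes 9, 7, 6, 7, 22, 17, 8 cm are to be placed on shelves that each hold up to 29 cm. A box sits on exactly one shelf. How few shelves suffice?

3

Total = 22 + 17 + 9 + 8 + 7 + 7 + 6 = 76 cm.
Lower bound: ⌈76/29⌉ = 3 shelves.
A packing using 3 shelves:
  shelf 1: 22 + 7 = 29
  shelf 2: 17 + 9 = 26
  shelf 3: 8 + 7 + 6 = 21
This matches the lower bound, so 3 is optimal.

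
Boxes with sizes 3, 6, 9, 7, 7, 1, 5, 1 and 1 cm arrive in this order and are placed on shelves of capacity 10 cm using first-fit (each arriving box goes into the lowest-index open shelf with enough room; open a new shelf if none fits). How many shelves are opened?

5

  3 → shelf 1 (new)  [load 3/10]
  6 → shelf 1  [load 9/10]
  9 → shelf 2 (new)  [load 9/10]
  7 → shelf 3 (new)  [load 7/10]
  7 → shelf 4 (new)  [load 7/10]
  1 → shelf 1  [load 10/10]
  5 → shelf 5 (new)  [load 5/10]
  1 → shelf 2  [load 10/10]
  1 → shelf 3  [load 8/10]
5 shelves opened.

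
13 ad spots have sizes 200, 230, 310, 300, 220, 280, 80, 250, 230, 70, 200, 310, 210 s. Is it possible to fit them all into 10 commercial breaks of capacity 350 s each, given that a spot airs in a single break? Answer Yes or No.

No

Total = 2890 s; ⌈2890/350⌉ = 9.
11 ad spots each exceed half the capacity and cannot share a break, forcing at least 11 commercial breaks.
At least 11 commercial breaks are required, but only 10 are allowed.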